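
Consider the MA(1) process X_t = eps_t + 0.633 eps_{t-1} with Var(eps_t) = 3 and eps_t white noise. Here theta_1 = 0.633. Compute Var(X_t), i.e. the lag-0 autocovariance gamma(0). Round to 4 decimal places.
\gamma(0) = 4.2021

For an MA(q) process X_t = eps_t + sum_i theta_i eps_{t-i} with
Var(eps_t) = sigma^2, the variance is
  gamma(0) = sigma^2 * (1 + sum_i theta_i^2).
  sum_i theta_i^2 = (0.633)^2 = 0.400689.
  gamma(0) = 3 * (1 + 0.400689) = 3 * 1.400689 = 4.202067, which rounds to 4.2021.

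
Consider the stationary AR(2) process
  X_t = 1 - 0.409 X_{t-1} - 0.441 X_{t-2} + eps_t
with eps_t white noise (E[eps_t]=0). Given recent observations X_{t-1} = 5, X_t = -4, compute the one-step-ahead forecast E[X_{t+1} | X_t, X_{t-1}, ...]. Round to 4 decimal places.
E[X_{t+1} \mid \mathcal F_t] = 0.4310

For an AR(p) model X_t = c + sum_i phi_i X_{t-i} + eps_t, the
one-step-ahead conditional mean is
  E[X_{t+1} | X_t, ...] = c + sum_i phi_i X_{t+1-i}.
Substitute known values:
  E[X_{t+1} | ...] = 1 + (-0.409) * (-4) + (-0.441) * (5)
                   = 0.4310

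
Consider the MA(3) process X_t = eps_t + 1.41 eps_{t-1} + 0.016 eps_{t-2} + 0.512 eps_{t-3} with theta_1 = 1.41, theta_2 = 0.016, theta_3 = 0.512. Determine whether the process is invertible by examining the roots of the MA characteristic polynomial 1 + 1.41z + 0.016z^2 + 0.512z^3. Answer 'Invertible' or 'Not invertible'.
\text{Not invertible}

The MA(q) characteristic polynomial is P(z) = 1 + 1.41z + 0.016z^2 + 0.512z^3.
Invertibility requires all roots to lie outside the unit circle, i.e. |z| > 1 for every root.
Degree 3: look for a simple real root z0 first, then factor out (1 - z/z0) and solve the remaining quadratic.
Testing z0 = -0.625: P(-0.625) = 1 + (1.41)(-0.625) + (0.016)(-0.625)^2 + (0.512)(-0.625)^3
  = 1 + (-0.88125) + (0.00625) + (-0.125) = 0.  So z_0 = -0.625 is a root, |z_0| = 0.625.
Divide out the factor (1 + 1.6 z) = (1 - z/z0) (since 1/z0 = -1.6):
  P(z) = (1 + 1.6 z)(1 + (-0.19) z + (0.32) z^2)
  [check: z-coef -0.19 - (-1.6) = 1.41; z^2-coef 0.32 - (-1.6)(-0.19) = 0.016; z^3-coef -(-1.6)(0.32) = 0.512.]
Remaining roots from the quadratic factor 1 + (-0.19) z + (0.32) z^2:
  Set 1 + (-0.19) z + (0.32) z^2 = 0, i.e. a z^2 + b z + c = 0 with a = 0.32, b = -0.19, c = 1.
  Discriminant D = b^2 - 4ac = (-0.19)^2 - 4*(0.32)*1 = 0.0361 - (1.28) = -1.2439.
  D < 0, so the roots are the complex-conjugate pair z = (-b +/- i sqrt(-D)) / (2a) = 0.2969 +/- 1.7427i.
  For a conjugate pair |z|^2 = z * conj(z) = (product of roots) = c/a = 1/(0.32) = 3.125, so |z| = sqrt(3.125) = 1.7678 for both roots.
Moduli of all roots: 0.6250, 1.7678, 1.7678.
All moduli strictly greater than 1? No.
Verdict: Not invertible.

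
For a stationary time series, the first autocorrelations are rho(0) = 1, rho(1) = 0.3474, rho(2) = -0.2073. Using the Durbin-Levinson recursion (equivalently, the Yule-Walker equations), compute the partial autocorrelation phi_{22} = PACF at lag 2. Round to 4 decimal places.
\phi_{22} = -0.3730

The PACF at lag k is phi_{kk}, the last component of the solution
to the Yule-Walker system G_k phi = r_k where
  (G_k)_{ij} = rho(|i - j|), (r_k)_i = rho(i), i,j = 1..k.
Equivalently, Durbin-Levinson gives phi_{kk} iteratively:
  phi_{11} = rho(1)
  phi_{kk} = [rho(k) - sum_{j=1..k-1} phi_{k-1,j} rho(k-j)]
            / [1 - sum_{j=1..k-1} phi_{k-1,j} rho(j)],
  phi_{k,j} = phi_{k-1,j} - phi_{kk} phi_{k-1,k-j},  j = 1..k-1.
Step k = 1:
  phi_11 = rho(1) = 0.3474.
Step k = 2:
  phi_22 = [rho(2) - phi_11 rho(1)] / [1 - phi_11 rho(1)] = [-0.2073 - (0.3474)(0.3474)] / [1 - (0.3474)(0.3474)]
         = -0.32798676 / 0.87931324 = -0.373.
Therefore phi_{22} = -0.3730.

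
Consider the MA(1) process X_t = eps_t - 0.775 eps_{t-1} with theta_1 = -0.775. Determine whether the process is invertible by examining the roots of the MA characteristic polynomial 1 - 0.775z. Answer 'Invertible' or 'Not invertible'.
\text{Invertible}

The MA(q) characteristic polynomial is P(z) = 1 - 0.775z.
Invertibility requires all roots to lie outside the unit circle, i.e. |z| > 1 for every root.
This is linear in z: 1 + (-0.775) z = 0  =>  z = -1/(-0.775) = 1.290323,  |z| = 1.290323.
Moduli of all roots: 1.2903.
All moduli strictly greater than 1? Yes.
Verdict: Invertible.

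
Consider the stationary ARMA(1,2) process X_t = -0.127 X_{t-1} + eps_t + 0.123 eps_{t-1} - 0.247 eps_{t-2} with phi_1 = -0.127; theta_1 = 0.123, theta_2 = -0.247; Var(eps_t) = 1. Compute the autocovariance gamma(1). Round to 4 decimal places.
\gamma(1) = -0.0109

Multiply the model equation by X_{t-k} and take expectations. With theta_0 = psi_0 = 1 and psi_j the MA(infinity) weights, this gives
  gamma(k) - sum_i phi_i gamma(k-i) = c_k,
  c_k = sigma^2 * sum_{j=k..q} theta_j psi_{j-k}   (c_k = 0 for k > q),
using gamma(-m) = gamma(m).
psi-weights needed (psi_j = theta_j + sum_i phi_i psi_{j-i}):
  psi_1 = theta_1 + phi_1 = 0.123 + (-0.127) = -0.004
  psi_2 = theta_2 + phi_1 psi_1 = -0.247 + (-0.127)(-0.004) = -0.246492
Right-hand sides:
  c_0 = sigma^2 (1 + theta_1 psi_1 + theta_2 psi_2) = 1 * (1 + (0.123)(-0.004) + (-0.247)(-0.246492)) = 1 * 1.060392 = 1.060392
  c_1 = sigma^2 (theta_1 + theta_2 psi_1) = 1 * (0.123 + (-0.247)(-0.004)) = 0.123988
  c_2 = sigma^2 theta_2 = 1 * (-0.247) = -0.247
Equations for k = 0 and k = 1 (AR order 1):
  gamma(0) = phi_1 gamma(1) + c_0
  gamma(1) = phi_1 gamma(0) + c_1
Substituting the second into the first: gamma(0) (1 - phi_1^2) = c_0 + phi_1 c_1, so
  gamma(0) = (c_0 + phi_1 c_1) / (1 - phi_1^2) = (1.060392 + (-0.127)(0.123988)) / (1 - (-0.127)^2) = 1.044645 / 0.983871 = 1.06177.
  gamma(1) = phi_1 gamma(0) + c_1 = (-0.127)(1.06177) + (0.123988) = -0.010857.
Therefore gamma(1) = -0.0109 (to 4 decimal places).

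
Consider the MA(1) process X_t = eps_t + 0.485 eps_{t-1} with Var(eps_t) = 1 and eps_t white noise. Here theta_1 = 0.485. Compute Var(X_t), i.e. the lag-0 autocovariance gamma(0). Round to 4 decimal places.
\gamma(0) = 1.2352

For an MA(q) process X_t = eps_t + sum_i theta_i eps_{t-i} with
Var(eps_t) = sigma^2, the variance is
  gamma(0) = sigma^2 * (1 + sum_i theta_i^2).
  sum_i theta_i^2 = (0.485)^2 = 0.235225.
  gamma(0) = 1 * (1 + 0.235225) = 1 * 1.235225 = 1.235225, which rounds to 1.2352.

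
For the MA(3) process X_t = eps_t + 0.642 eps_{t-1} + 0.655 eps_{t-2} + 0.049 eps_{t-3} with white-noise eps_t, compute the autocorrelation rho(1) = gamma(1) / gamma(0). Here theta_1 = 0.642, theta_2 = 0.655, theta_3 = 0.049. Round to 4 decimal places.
\rho(1) = 0.5937

For an MA(q) process with theta_0 = 1, the autocovariance is
  gamma(k) = sigma^2 * sum_{i=0..q-k} theta_i * theta_{i+k},
and rho(k) = gamma(k) / gamma(0). Sigma^2 cancels.
  numerator   = (1)*(0.642) + (0.642)*(0.655) + (0.655)*(0.049) = 1.094605.
  denominator = (1)^2 + (0.642)^2 + (0.655)^2 + (0.049)^2 = 1.84359.
  rho(1) = 1.094605 / 1.84359 = 0.5937.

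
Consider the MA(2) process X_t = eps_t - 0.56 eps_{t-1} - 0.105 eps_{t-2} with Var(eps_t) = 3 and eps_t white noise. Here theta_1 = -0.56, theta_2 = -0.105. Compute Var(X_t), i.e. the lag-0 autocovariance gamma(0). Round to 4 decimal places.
\gamma(0) = 3.9739

For an MA(q) process X_t = eps_t + sum_i theta_i eps_{t-i} with
Var(eps_t) = sigma^2, the variance is
  gamma(0) = sigma^2 * (1 + sum_i theta_i^2).
  sum_i theta_i^2 = (-0.56)^2 + (-0.105)^2 = 0.3136 + 0.011025 = 0.324625.
  gamma(0) = 3 * (1 + 0.324625) = 3 * 1.324625 = 3.973875, which rounds to 3.9739.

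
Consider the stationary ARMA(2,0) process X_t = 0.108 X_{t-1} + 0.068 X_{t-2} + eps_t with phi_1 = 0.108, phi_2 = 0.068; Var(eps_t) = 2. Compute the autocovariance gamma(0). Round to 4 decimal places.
\gamma(0) = 2.0366

Multiply the model equation by X_{t-k} and take expectations. With theta_0 = psi_0 = 1 and psi_j the MA(infinity) weights, this gives
  gamma(k) - sum_i phi_i gamma(k-i) = c_k,
  c_k = sigma^2 * sum_{j=k..q} theta_j psi_{j-k}   (c_k = 0 for k > q),
using gamma(-m) = gamma(m).
Pure AR (q = 0): c_0 = sigma^2 = 2, c_k = 0 for k >= 1.
Equations for k = 0, 1, 2 (AR order 2, c_2 = 0):
  (E0) gamma(0) = phi_1 gamma(1) + phi_2 gamma(2) + c_0
  (E1) gamma(1) = phi_1 gamma(0) + phi_2 gamma(1) + c_1
  (E2) gamma(2) = phi_1 gamma(1) + phi_2 gamma(0)
From (E1): gamma(1) = A gamma(0) + B with
  A = phi_1 / (1 - phi_2) = 0.108 / 0.932 = 0.11588,   B = c_1 / (1 - phi_2) = 0 / 0.932 = 0.
Insert (E2) into (E0): gamma(0) (1 - phi_2^2) = phi_1 (1 + phi_2) gamma(1) + c_0.
  phi_1 (1 + phi_2) = (0.108)(1.068) = 0.115344,   1 - phi_2^2 = 0.995376.
Replace gamma(1) by A gamma(0) + B and collect gamma(0):
  gamma(0) [0.995376 - (0.115344)(0.11588)] = c_0 = 2
  gamma(0) * 0.98201 = 2
  gamma(0) = 2 / 0.98201 = 2.036639.
Therefore gamma(0) = 2.0366 (to 4 decimal places).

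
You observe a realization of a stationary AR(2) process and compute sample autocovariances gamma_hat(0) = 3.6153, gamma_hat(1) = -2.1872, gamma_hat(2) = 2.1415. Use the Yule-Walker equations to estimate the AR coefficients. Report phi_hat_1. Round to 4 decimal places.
\hat\phi_{1} = -0.3890

The Yule-Walker equations for an AR(p) process read, in matrix form,
  Gamma_p phi = r_p,   with   (Gamma_p)_{ij} = gamma(|i - j|),
                       (r_p)_i = gamma(i),   i,j = 1..p.
Substitute the sample gammas (Toeplitz matrix and right-hand side of size 2):
  Gamma_p = [[3.6153, -2.1872], [-2.1872, 3.6153]]
  r_p     = [-2.1872, 2.1415]
Written out:
  3.6153 phi_1 - 2.1872 phi_2 = -2.1872
  -2.1872 phi_1 + 3.6153 phi_2 = 2.1415
Solve by Cramer's rule:
  det = gamma(0)^2 - gamma(1)^2 = (3.6153)^2 - (-2.1872)^2 = 13.07039409 - 4.78384384 = 8.28655025
  phi_hat_1 = [gamma(1) gamma(0) - gamma(1) gamma(2)] / det = [(-2.1872)(3.6153) - (-2.1872)(2.1415)] / 8.28655025 = -3.22349536 / 8.28655025 = -0.389
  phi_hat_2 = [gamma(0) gamma(2) - gamma(1)^2] / det = [(3.6153)(2.1415) - (-2.1872)^2] / 8.28655025 = 2.95832111 / 8.28655025 = 0.357
So phi_hat = [-0.3890, 0.3570].
Therefore phi_hat_1 = -0.3890.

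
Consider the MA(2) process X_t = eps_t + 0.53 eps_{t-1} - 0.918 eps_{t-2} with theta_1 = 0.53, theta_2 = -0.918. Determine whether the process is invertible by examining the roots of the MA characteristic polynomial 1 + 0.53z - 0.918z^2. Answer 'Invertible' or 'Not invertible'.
\text{Not invertible}

The MA(q) characteristic polynomial is P(z) = 1 + 0.53z - 0.918z^2.
Invertibility requires all roots to lie outside the unit circle, i.e. |z| > 1 for every root.
Set 1 + (0.53) z + (-0.918) z^2 = 0, i.e. a z^2 + b z + c = 0 with a = -0.918, b = 0.53, c = 1.
Discriminant D = b^2 - 4ac = (0.53)^2 - 4*(-0.918)*1 = 0.2809 - (-3.672) = 3.9529.
D >= 0, so the roots are real: z = (-b +/- sqrt(D)) / (2a) = (-0.53 +/- 1.98819) / (-1.836).
  z_1 = (-0.53 + 1.98819) / (-1.836) = -0.7942,   |z_1| = 0.7942.
  z_2 = (-0.53 - 1.98819) / (-1.836) = 1.3716,   |z_2| = 1.3716.
Moduli of all roots: 0.7942, 1.3716.
All moduli strictly greater than 1? No.
Verdict: Not invertible.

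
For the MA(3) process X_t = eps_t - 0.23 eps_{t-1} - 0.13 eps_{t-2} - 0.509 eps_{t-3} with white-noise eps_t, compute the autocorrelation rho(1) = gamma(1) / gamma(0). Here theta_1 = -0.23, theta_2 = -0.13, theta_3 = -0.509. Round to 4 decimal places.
\rho(1) = -0.1008

For an MA(q) process with theta_0 = 1, the autocovariance is
  gamma(k) = sigma^2 * sum_{i=0..q-k} theta_i * theta_{i+k},
and rho(k) = gamma(k) / gamma(0). Sigma^2 cancels.
  numerator   = (1)*(-0.23) + (-0.23)*(-0.13) + (-0.13)*(-0.509) = -0.13393.
  denominator = (1)^2 + (-0.23)^2 + (-0.13)^2 + (-0.509)^2 = 1.328881.
  rho(1) = -0.13393 / 1.328881 = -0.1008.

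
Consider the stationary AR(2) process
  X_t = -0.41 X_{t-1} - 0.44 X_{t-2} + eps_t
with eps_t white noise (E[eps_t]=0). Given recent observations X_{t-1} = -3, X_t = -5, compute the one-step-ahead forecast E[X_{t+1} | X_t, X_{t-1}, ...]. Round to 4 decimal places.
E[X_{t+1} \mid \mathcal F_t] = 3.3700

For an AR(p) model X_t = c + sum_i phi_i X_{t-i} + eps_t, the
one-step-ahead conditional mean is
  E[X_{t+1} | X_t, ...] = c + sum_i phi_i X_{t+1-i}.
Substitute known values:
  E[X_{t+1} | ...] = (-0.41) * (-5) + (-0.44) * (-3)
                   = 3.3700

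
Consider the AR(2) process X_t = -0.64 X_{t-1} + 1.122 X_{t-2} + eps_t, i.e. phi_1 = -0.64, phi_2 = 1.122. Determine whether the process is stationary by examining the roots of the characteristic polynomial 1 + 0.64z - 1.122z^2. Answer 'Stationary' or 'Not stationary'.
\text{Not stationary}

The AR(p) characteristic polynomial is P(z) = 1 + 0.64z - 1.122z^2.
Stationarity requires all roots to lie outside the unit circle, i.e. |z| > 1 for every root.
Set 1 + (0.64) z + (-1.122) z^2 = 0, i.e. a z^2 + b z + c = 0 with a = -1.122, b = 0.64, c = 1.
Discriminant D = b^2 - 4ac = (0.64)^2 - 4*(-1.122)*1 = 0.4096 - (-4.488) = 4.8976.
D >= 0, so the roots are real: z = (-b +/- sqrt(D)) / (2a) = (-0.64 +/- 2.213052) / (-2.244).
  z_1 = (-0.64 + 2.213052) / (-2.244) = -0.701,   |z_1| = 0.701.
  z_2 = (-0.64 - 2.213052) / (-2.244) = 1.2714,   |z_2| = 1.2714.
Moduli of all roots: 0.7010, 1.2714.
All moduli strictly greater than 1? No.
Verdict: Not stationary.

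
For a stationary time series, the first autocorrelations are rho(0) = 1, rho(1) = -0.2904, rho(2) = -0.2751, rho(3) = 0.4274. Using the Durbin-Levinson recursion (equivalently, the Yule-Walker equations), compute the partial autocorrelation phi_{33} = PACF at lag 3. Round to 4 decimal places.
\phi_{33} = 0.2610

The PACF at lag k is phi_{kk}, the last component of the solution
to the Yule-Walker system G_k phi = r_k where
  (G_k)_{ij} = rho(|i - j|), (r_k)_i = rho(i), i,j = 1..k.
Equivalently, Durbin-Levinson gives phi_{kk} iteratively:
  phi_{11} = rho(1)
  phi_{kk} = [rho(k) - sum_{j=1..k-1} phi_{k-1,j} rho(k-j)]
            / [1 - sum_{j=1..k-1} phi_{k-1,j} rho(j)],
  phi_{k,j} = phi_{k-1,j} - phi_{kk} phi_{k-1,k-j},  j = 1..k-1.
Step k = 1:
  phi_11 = rho(1) = -0.2904.
Step k = 2:
  phi_22 = [rho(2) - phi_11 rho(1)] / [1 - phi_11 rho(1)] = [-0.2751 - (-0.2904)(-0.2904)] / [1 - (-0.2904)(-0.2904)]
         = -0.35943216 / 0.91566784 = -0.392536.
  Update: phi_21 = phi_11 - phi_22 phi_11 = -0.2904 - (-0.392536)(-0.2904) = -0.404392.
Step k = 3:
  phi_33 = [rho(3) - phi_21 rho(2) - phi_22 rho(1)] / [1 - phi_21 rho(1) - phi_22 rho(2)]
    numerator   = 0.4274 - (-0.404392)(-0.2751) - (-0.392536)(-0.2904) = 0.20215936
    denominator = 1 - (-0.404392)(-0.2904) - (-0.392536)(-0.2751) = 0.77457795
  phi_33 = 0.20215936 / 0.77457795 = 0.261.
Therefore phi_{33} = 0.2610.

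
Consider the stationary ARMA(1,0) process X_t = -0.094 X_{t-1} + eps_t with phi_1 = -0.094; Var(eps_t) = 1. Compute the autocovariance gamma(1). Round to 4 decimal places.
\gamma(1) = -0.0948

Multiply the model equation by X_{t-k} and take expectations. With theta_0 = psi_0 = 1 and psi_j the MA(infinity) weights, this gives
  gamma(k) - sum_i phi_i gamma(k-i) = c_k,
  c_k = sigma^2 * sum_{j=k..q} theta_j psi_{j-k}   (c_k = 0 for k > q),
using gamma(-m) = gamma(m).
Pure AR (q = 0): c_0 = sigma^2 = 1, c_k = 0 for k >= 1.
Equations for k = 0 and k = 1 (AR order 1):
  gamma(0) = phi_1 gamma(1) + c_0
  gamma(1) = phi_1 gamma(0) + c_1
Substituting the second into the first: gamma(0) (1 - phi_1^2) = c_0 + phi_1 c_1, so
  gamma(0) = c_0 / (1 - phi_1^2) = 1 / (1 - (-0.094)^2) = 1 / 0.991164 = 1.008915.
  gamma(1) = phi_1 gamma(0) = (-0.094)(1.008915) = -0.094838.
Therefore gamma(1) = -0.0948 (to 4 decimal places).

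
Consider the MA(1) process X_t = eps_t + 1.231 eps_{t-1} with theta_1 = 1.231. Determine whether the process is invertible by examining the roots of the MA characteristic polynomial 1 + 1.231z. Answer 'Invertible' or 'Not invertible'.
\text{Not invertible}

The MA(q) characteristic polynomial is P(z) = 1 + 1.231z.
Invertibility requires all roots to lie outside the unit circle, i.e. |z| > 1 for every root.
This is linear in z: 1 + (1.231) z = 0  =>  z = -1/(1.231) = -0.812348,  |z| = 0.812348.
Moduli of all roots: 0.8123.
All moduli strictly greater than 1? No.
Verdict: Not invertible.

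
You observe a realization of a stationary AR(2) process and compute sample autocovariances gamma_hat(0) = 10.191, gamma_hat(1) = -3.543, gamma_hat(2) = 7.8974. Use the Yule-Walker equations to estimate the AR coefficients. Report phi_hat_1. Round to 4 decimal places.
\hat\phi_{1} = -0.0890

The Yule-Walker equations for an AR(p) process read, in matrix form,
  Gamma_p phi = r_p,   with   (Gamma_p)_{ij} = gamma(|i - j|),
                       (r_p)_i = gamma(i),   i,j = 1..p.
Substitute the sample gammas (Toeplitz matrix and right-hand side of size 2):
  Gamma_p = [[10.191, -3.543], [-3.543, 10.191]]
  r_p     = [-3.543, 7.8974]
Written out:
  10.191 phi_1 - 3.543 phi_2 = -3.543
  -3.543 phi_1 + 10.191 phi_2 = 7.8974
Solve by Cramer's rule:
  det = gamma(0)^2 - gamma(1)^2 = (10.191)^2 - (-3.543)^2 = 103.856481 - 12.552849 = 91.303632
  phi_hat_1 = [gamma(1) gamma(0) - gamma(1) gamma(2)] / det = [(-3.543)(10.191) - (-3.543)(7.8974)] / 91.303632 = -8.1262248 / 91.303632 = -0.089
  phi_hat_2 = [gamma(0) gamma(2) - gamma(1)^2] / det = [(10.191)(7.8974) - (-3.543)^2] / 91.303632 = 67.9295544 / 91.303632 = 0.744
So phi_hat = [-0.0890, 0.7440].
Therefore phi_hat_1 = -0.0890.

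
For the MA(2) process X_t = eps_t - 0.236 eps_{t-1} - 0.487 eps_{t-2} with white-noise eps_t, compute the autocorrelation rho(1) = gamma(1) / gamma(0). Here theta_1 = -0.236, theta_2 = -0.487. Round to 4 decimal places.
\rho(1) = -0.0936

For an MA(q) process with theta_0 = 1, the autocovariance is
  gamma(k) = sigma^2 * sum_{i=0..q-k} theta_i * theta_{i+k},
and rho(k) = gamma(k) / gamma(0). Sigma^2 cancels.
  numerator   = (1)*(-0.236) + (-0.236)*(-0.487) = -0.121068.
  denominator = (1)^2 + (-0.236)^2 + (-0.487)^2 = 1.292865.
  rho(1) = -0.121068 / 1.292865 = -0.0936.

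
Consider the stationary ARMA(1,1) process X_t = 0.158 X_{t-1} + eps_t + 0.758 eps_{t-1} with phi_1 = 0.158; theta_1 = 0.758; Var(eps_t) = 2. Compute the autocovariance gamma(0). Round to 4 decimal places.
\gamma(0) = 3.7211

Multiply the model equation by X_{t-k} and take expectations. With theta_0 = psi_0 = 1 and psi_j the MA(infinity) weights, this gives
  gamma(k) - sum_i phi_i gamma(k-i) = c_k,
  c_k = sigma^2 * sum_{j=k..q} theta_j psi_{j-k}   (c_k = 0 for k > q),
using gamma(-m) = gamma(m).
psi-weights needed (psi_j = theta_j + sum_i phi_i psi_{j-i}):
  psi_1 = theta_1 + phi_1 = 0.758 + (0.158) = 0.916
Right-hand sides:
  c_0 = sigma^2 (1 + theta_1 psi_1) = 2 * (1 + (0.758)(0.916)) = 2 * 1.694328 = 3.388656
  c_1 = sigma^2 theta_1 = 2 * (0.758) = 1.516
  c_2 = 0
Equations for k = 0 and k = 1 (AR order 1):
  gamma(0) = phi_1 gamma(1) + c_0
  gamma(1) = phi_1 gamma(0) + c_1
Substituting the second into the first: gamma(0) (1 - phi_1^2) = c_0 + phi_1 c_1, so
  gamma(0) = (c_0 + phi_1 c_1) / (1 - phi_1^2) = (3.388656 + (0.158)(1.516)) / (1 - (0.158)^2) = 3.628184 / 0.975036 = 3.721077.
Therefore gamma(0) = 3.7211 (to 4 decimal places).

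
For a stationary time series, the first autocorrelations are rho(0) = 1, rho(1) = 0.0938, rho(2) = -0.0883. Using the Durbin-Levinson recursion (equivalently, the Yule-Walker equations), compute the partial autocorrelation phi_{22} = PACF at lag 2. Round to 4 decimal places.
\phi_{22} = -0.0980

The PACF at lag k is phi_{kk}, the last component of the solution
to the Yule-Walker system G_k phi = r_k where
  (G_k)_{ij} = rho(|i - j|), (r_k)_i = rho(i), i,j = 1..k.
Equivalently, Durbin-Levinson gives phi_{kk} iteratively:
  phi_{11} = rho(1)
  phi_{kk} = [rho(k) - sum_{j=1..k-1} phi_{k-1,j} rho(k-j)]
            / [1 - sum_{j=1..k-1} phi_{k-1,j} rho(j)],
  phi_{k,j} = phi_{k-1,j} - phi_{kk} phi_{k-1,k-j},  j = 1..k-1.
Step k = 1:
  phi_11 = rho(1) = 0.0938.
Step k = 2:
  phi_22 = [rho(2) - phi_11 rho(1)] / [1 - phi_11 rho(1)] = [-0.0883 - (0.0938)(0.0938)] / [1 - (0.0938)(0.0938)]
         = -0.09709844 / 0.99120156 = -0.098.
Therefore phi_{22} = -0.0980.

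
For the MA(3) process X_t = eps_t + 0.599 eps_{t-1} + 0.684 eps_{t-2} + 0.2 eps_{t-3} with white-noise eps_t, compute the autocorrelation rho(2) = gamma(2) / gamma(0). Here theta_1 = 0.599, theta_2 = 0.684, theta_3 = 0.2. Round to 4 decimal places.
\rho(2) = 0.4306

For an MA(q) process with theta_0 = 1, the autocovariance is
  gamma(k) = sigma^2 * sum_{i=0..q-k} theta_i * theta_{i+k},
and rho(k) = gamma(k) / gamma(0). Sigma^2 cancels.
  numerator   = (1)*(0.684) + (0.599)*(0.2) = 0.8038.
  denominator = (1)^2 + (0.599)^2 + (0.684)^2 + (0.2)^2 = 1.866657.
  rho(2) = 0.8038 / 1.866657 = 0.4306.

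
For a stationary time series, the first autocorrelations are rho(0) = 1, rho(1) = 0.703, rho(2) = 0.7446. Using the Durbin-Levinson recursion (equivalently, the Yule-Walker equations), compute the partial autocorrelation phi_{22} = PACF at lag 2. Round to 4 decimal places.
\phi_{22} = 0.4950

The PACF at lag k is phi_{kk}, the last component of the solution
to the Yule-Walker system G_k phi = r_k where
  (G_k)_{ij} = rho(|i - j|), (r_k)_i = rho(i), i,j = 1..k.
Equivalently, Durbin-Levinson gives phi_{kk} iteratively:
  phi_{11} = rho(1)
  phi_{kk} = [rho(k) - sum_{j=1..k-1} phi_{k-1,j} rho(k-j)]
            / [1 - sum_{j=1..k-1} phi_{k-1,j} rho(j)],
  phi_{k,j} = phi_{k-1,j} - phi_{kk} phi_{k-1,k-j},  j = 1..k-1.
Step k = 1:
  phi_11 = rho(1) = 0.703.
Step k = 2:
  phi_22 = [rho(2) - phi_11 rho(1)] / [1 - phi_11 rho(1)] = [0.7446 - (0.703)(0.703)] / [1 - (0.703)(0.703)]
         = 0.250391 / 0.505791 = 0.495.
Therefore phi_{22} = 0.4950.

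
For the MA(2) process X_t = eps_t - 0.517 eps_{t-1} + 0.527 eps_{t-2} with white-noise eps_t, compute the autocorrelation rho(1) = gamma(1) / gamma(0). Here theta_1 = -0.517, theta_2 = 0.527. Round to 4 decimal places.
\rho(1) = -0.5110

For an MA(q) process with theta_0 = 1, the autocovariance is
  gamma(k) = sigma^2 * sum_{i=0..q-k} theta_i * theta_{i+k},
and rho(k) = gamma(k) / gamma(0). Sigma^2 cancels.
  numerator   = (1)*(-0.517) + (-0.517)*(0.527) = -0.789459.
  denominator = (1)^2 + (-0.517)^2 + (0.527)^2 = 1.545018.
  rho(1) = -0.789459 / 1.545018 = -0.5110.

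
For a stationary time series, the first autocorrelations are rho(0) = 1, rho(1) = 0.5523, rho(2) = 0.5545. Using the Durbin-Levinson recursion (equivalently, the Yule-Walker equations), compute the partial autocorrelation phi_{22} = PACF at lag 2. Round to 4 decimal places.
\phi_{22} = 0.3590

The PACF at lag k is phi_{kk}, the last component of the solution
to the Yule-Walker system G_k phi = r_k where
  (G_k)_{ij} = rho(|i - j|), (r_k)_i = rho(i), i,j = 1..k.
Equivalently, Durbin-Levinson gives phi_{kk} iteratively:
  phi_{11} = rho(1)
  phi_{kk} = [rho(k) - sum_{j=1..k-1} phi_{k-1,j} rho(k-j)]
            / [1 - sum_{j=1..k-1} phi_{k-1,j} rho(j)],
  phi_{k,j} = phi_{k-1,j} - phi_{kk} phi_{k-1,k-j},  j = 1..k-1.
Step k = 1:
  phi_11 = rho(1) = 0.5523.
Step k = 2:
  phi_22 = [rho(2) - phi_11 rho(1)] / [1 - phi_11 rho(1)] = [0.5545 - (0.5523)(0.5523)] / [1 - (0.5523)(0.5523)]
         = 0.24946471 / 0.69496471 = 0.359.
Therefore phi_{22} = 0.3590.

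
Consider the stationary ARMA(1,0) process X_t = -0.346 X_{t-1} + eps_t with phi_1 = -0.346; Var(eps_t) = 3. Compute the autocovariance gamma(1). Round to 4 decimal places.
\gamma(1) = -1.1792

Multiply the model equation by X_{t-k} and take expectations. With theta_0 = psi_0 = 1 and psi_j the MA(infinity) weights, this gives
  gamma(k) - sum_i phi_i gamma(k-i) = c_k,
  c_k = sigma^2 * sum_{j=k..q} theta_j psi_{j-k}   (c_k = 0 for k > q),
using gamma(-m) = gamma(m).
Pure AR (q = 0): c_0 = sigma^2 = 3, c_k = 0 for k >= 1.
Equations for k = 0 and k = 1 (AR order 1):
  gamma(0) = phi_1 gamma(1) + c_0
  gamma(1) = phi_1 gamma(0) + c_1
Substituting the second into the first: gamma(0) (1 - phi_1^2) = c_0 + phi_1 c_1, so
  gamma(0) = c_0 / (1 - phi_1^2) = 3 / (1 - (-0.346)^2) = 3 / 0.880284 = 3.407991.
  gamma(1) = phi_1 gamma(0) = (-0.346)(3.407991) = -1.179165.
Therefore gamma(1) = -1.1792 (to 4 decimal places).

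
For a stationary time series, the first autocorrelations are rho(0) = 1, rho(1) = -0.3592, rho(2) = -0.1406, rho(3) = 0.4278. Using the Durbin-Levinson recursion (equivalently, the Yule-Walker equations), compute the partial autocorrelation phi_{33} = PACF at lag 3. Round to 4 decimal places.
\phi_{33} = 0.3180

The PACF at lag k is phi_{kk}, the last component of the solution
to the Yule-Walker system G_k phi = r_k where
  (G_k)_{ij} = rho(|i - j|), (r_k)_i = rho(i), i,j = 1..k.
Equivalently, Durbin-Levinson gives phi_{kk} iteratively:
  phi_{11} = rho(1)
  phi_{kk} = [rho(k) - sum_{j=1..k-1} phi_{k-1,j} rho(k-j)]
            / [1 - sum_{j=1..k-1} phi_{k-1,j} rho(j)],
  phi_{k,j} = phi_{k-1,j} - phi_{kk} phi_{k-1,k-j},  j = 1..k-1.
Step k = 1:
  phi_11 = rho(1) = -0.3592.
Step k = 2:
  phi_22 = [rho(2) - phi_11 rho(1)] / [1 - phi_11 rho(1)] = [-0.1406 - (-0.3592)(-0.3592)] / [1 - (-0.3592)(-0.3592)]
         = -0.26962464 / 0.87097536 = -0.309566.
  Update: phi_21 = phi_11 - phi_22 phi_11 = -0.3592 - (-0.309566)(-0.3592) = -0.470396.
Step k = 3:
  phi_33 = [rho(3) - phi_21 rho(2) - phi_22 rho(1)] / [1 - phi_21 rho(1) - phi_22 rho(2)]
    numerator   = 0.4278 - (-0.470396)(-0.1406) - (-0.309566)(-0.3592) = 0.25046607
    denominator = 1 - (-0.470396)(-0.3592) - (-0.309566)(-0.1406) = 0.78750865
  phi_33 = 0.25046607 / 0.78750865 = 0.318.
Therefore phi_{33} = 0.3180.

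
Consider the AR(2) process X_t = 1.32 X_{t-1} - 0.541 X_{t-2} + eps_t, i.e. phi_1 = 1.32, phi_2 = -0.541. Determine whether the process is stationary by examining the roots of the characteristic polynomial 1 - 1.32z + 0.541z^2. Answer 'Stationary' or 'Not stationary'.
\text{Stationary}

The AR(p) characteristic polynomial is P(z) = 1 - 1.32z + 0.541z^2.
Stationarity requires all roots to lie outside the unit circle, i.e. |z| > 1 for every root.
Set 1 + (-1.32) z + (0.541) z^2 = 0, i.e. a z^2 + b z + c = 0 with a = 0.541, b = -1.32, c = 1.
Discriminant D = b^2 - 4ac = (-1.32)^2 - 4*(0.541)*1 = 1.7424 - (2.164) = -0.4216.
D < 0, so the roots are the complex-conjugate pair z = (-b +/- i sqrt(-D)) / (2a) = 1.22 +/- 0.6001i.
For a conjugate pair |z|^2 = z * conj(z) = (product of roots) = c/a = 1/(0.541) = 1.848429, so |z| = sqrt(1.848429) = 1.3596 for both roots.
Moduli of all roots: 1.3596, 1.3596.
All moduli strictly greater than 1? Yes.
Verdict: Stationary.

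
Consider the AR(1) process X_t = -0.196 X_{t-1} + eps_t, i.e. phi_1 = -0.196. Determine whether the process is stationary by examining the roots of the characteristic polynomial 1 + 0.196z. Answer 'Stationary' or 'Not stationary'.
\text{Stationary}

The AR(p) characteristic polynomial is P(z) = 1 + 0.196z.
Stationarity requires all roots to lie outside the unit circle, i.e. |z| > 1 for every root.
This is linear in z: 1 + (0.196) z = 0  =>  z = -1/(0.196) = -5.102041,  |z| = 5.102041.
Moduli of all roots: 5.1020.
All moduli strictly greater than 1? Yes.
Verdict: Stationary.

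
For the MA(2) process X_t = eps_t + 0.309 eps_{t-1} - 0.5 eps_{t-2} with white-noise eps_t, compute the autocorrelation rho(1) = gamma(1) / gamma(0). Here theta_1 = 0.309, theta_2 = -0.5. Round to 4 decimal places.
\rho(1) = 0.1148

For an MA(q) process with theta_0 = 1, the autocovariance is
  gamma(k) = sigma^2 * sum_{i=0..q-k} theta_i * theta_{i+k},
and rho(k) = gamma(k) / gamma(0). Sigma^2 cancels.
  numerator   = (1)*(0.309) + (0.309)*(-0.5) = 0.1545.
  denominator = (1)^2 + (0.309)^2 + (-0.5)^2 = 1.345481.
  rho(1) = 0.1545 / 1.345481 = 0.1148.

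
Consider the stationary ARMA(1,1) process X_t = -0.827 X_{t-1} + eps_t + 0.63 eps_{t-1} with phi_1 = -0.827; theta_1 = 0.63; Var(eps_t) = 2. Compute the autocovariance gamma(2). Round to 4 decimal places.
\gamma(2) = 0.4938

Multiply the model equation by X_{t-k} and take expectations. With theta_0 = psi_0 = 1 and psi_j the MA(infinity) weights, this gives
  gamma(k) - sum_i phi_i gamma(k-i) = c_k,
  c_k = sigma^2 * sum_{j=k..q} theta_j psi_{j-k}   (c_k = 0 for k > q),
using gamma(-m) = gamma(m).
psi-weights needed (psi_j = theta_j + sum_i phi_i psi_{j-i}):
  psi_1 = theta_1 + phi_1 = 0.63 + (-0.827) = -0.197
Right-hand sides:
  c_0 = sigma^2 (1 + theta_1 psi_1) = 2 * (1 + (0.63)(-0.197)) = 2 * 0.87589 = 1.75178
  c_1 = sigma^2 theta_1 = 2 * (0.63) = 1.26
  c_2 = 0
Equations for k = 0 and k = 1 (AR order 1):
  gamma(0) = phi_1 gamma(1) + c_0
  gamma(1) = phi_1 gamma(0) + c_1
Substituting the second into the first: gamma(0) (1 - phi_1^2) = c_0 + phi_1 c_1, so
  gamma(0) = (c_0 + phi_1 c_1) / (1 - phi_1^2) = (1.75178 + (-0.827)(1.26)) / (1 - (-0.827)^2) = 0.70976 / 0.316071 = 2.245571.
  gamma(1) = phi_1 gamma(0) + c_1 = (-0.827)(2.245571) + (1.26) = -0.597088.
For k = 2 (> q): gamma(2) = phi_1 gamma(1) = (-0.827)(-0.597088) = 0.493791.
Therefore gamma(2) = 0.4938 (to 4 decimal places).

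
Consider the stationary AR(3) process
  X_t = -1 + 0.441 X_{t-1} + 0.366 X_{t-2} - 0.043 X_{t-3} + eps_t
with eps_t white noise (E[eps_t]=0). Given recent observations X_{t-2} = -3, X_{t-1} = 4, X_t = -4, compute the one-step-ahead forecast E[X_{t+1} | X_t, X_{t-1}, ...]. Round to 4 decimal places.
E[X_{t+1} \mid \mathcal F_t] = -1.1710

For an AR(p) model X_t = c + sum_i phi_i X_{t-i} + eps_t, the
one-step-ahead conditional mean is
  E[X_{t+1} | X_t, ...] = c + sum_i phi_i X_{t+1-i}.
Substitute known values:
  E[X_{t+1} | ...] = -1 + (0.441) * (-4) + (0.366) * (4) + (-0.043) * (-3)
                   = -1.1710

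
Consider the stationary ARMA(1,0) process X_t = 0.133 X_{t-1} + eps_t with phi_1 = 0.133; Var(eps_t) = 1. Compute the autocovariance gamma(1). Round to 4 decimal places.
\gamma(1) = 0.1354

Multiply the model equation by X_{t-k} and take expectations. With theta_0 = psi_0 = 1 and psi_j the MA(infinity) weights, this gives
  gamma(k) - sum_i phi_i gamma(k-i) = c_k,
  c_k = sigma^2 * sum_{j=k..q} theta_j psi_{j-k}   (c_k = 0 for k > q),
using gamma(-m) = gamma(m).
Pure AR (q = 0): c_0 = sigma^2 = 1, c_k = 0 for k >= 1.
Equations for k = 0 and k = 1 (AR order 1):
  gamma(0) = phi_1 gamma(1) + c_0
  gamma(1) = phi_1 gamma(0) + c_1
Substituting the second into the first: gamma(0) (1 - phi_1^2) = c_0 + phi_1 c_1, so
  gamma(0) = c_0 / (1 - phi_1^2) = 1 / (1 - (0.133)^2) = 1 / 0.982311 = 1.018008.
  gamma(1) = phi_1 gamma(0) = (0.133)(1.018008) = 0.135395.
Therefore gamma(1) = 0.1354 (to 4 decimal places).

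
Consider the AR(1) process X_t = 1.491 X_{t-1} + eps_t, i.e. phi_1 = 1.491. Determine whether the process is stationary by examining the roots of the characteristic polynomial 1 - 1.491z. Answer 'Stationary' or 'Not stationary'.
\text{Not stationary}

The AR(p) characteristic polynomial is P(z) = 1 - 1.491z.
Stationarity requires all roots to lie outside the unit circle, i.e. |z| > 1 for every root.
This is linear in z: 1 + (-1.491) z = 0  =>  z = -1/(-1.491) = 0.670691,  |z| = 0.670691.
Moduli of all roots: 0.6707.
All moduli strictly greater than 1? No.
Verdict: Not stationary.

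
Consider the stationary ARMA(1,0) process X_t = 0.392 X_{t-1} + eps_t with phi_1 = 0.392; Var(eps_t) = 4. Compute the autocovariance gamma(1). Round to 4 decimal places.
\gamma(1) = 1.8527

Multiply the model equation by X_{t-k} and take expectations. With theta_0 = psi_0 = 1 and psi_j the MA(infinity) weights, this gives
  gamma(k) - sum_i phi_i gamma(k-i) = c_k,
  c_k = sigma^2 * sum_{j=k..q} theta_j psi_{j-k}   (c_k = 0 for k > q),
using gamma(-m) = gamma(m).
Pure AR (q = 0): c_0 = sigma^2 = 4, c_k = 0 for k >= 1.
Equations for k = 0 and k = 1 (AR order 1):
  gamma(0) = phi_1 gamma(1) + c_0
  gamma(1) = phi_1 gamma(0) + c_1
Substituting the second into the first: gamma(0) (1 - phi_1^2) = c_0 + phi_1 c_1, so
  gamma(0) = c_0 / (1 - phi_1^2) = 4 / (1 - (0.392)^2) = 4 / 0.846336 = 4.726255.
  gamma(1) = phi_1 gamma(0) = (0.392)(4.726255) = 1.852692.
Therefore gamma(1) = 1.8527 (to 4 decimal places).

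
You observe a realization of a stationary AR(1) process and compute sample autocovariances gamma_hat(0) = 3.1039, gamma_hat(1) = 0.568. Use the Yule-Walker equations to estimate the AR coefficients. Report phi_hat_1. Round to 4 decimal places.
\hat\phi_{1} = 0.1830

The Yule-Walker equations for an AR(p) process read, in matrix form,
  Gamma_p phi = r_p,   with   (Gamma_p)_{ij} = gamma(|i - j|),
                       (r_p)_i = gamma(i),   i,j = 1..p.
Substitute the sample gammas (Toeplitz matrix and right-hand side of size 1):
  Gamma_p = [[3.1039]]
  r_p     = [0.568]
With p = 1 this is the single equation gamma(0) phi_1 = gamma(1):
  phi_hat_1 = gamma(1) / gamma(0) = 0.568 / 3.1039 = 0.1830.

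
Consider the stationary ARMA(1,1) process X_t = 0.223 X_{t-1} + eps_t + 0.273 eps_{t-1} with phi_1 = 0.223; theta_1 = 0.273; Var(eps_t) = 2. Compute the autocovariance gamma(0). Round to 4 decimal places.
\gamma(0) = 2.5178

Multiply the model equation by X_{t-k} and take expectations. With theta_0 = psi_0 = 1 and psi_j the MA(infinity) weights, this gives
  gamma(k) - sum_i phi_i gamma(k-i) = c_k,
  c_k = sigma^2 * sum_{j=k..q} theta_j psi_{j-k}   (c_k = 0 for k > q),
using gamma(-m) = gamma(m).
psi-weights needed (psi_j = theta_j + sum_i phi_i psi_{j-i}):
  psi_1 = theta_1 + phi_1 = 0.273 + (0.223) = 0.496
Right-hand sides:
  c_0 = sigma^2 (1 + theta_1 psi_1) = 2 * (1 + (0.273)(0.496)) = 2 * 1.135408 = 2.270816
  c_1 = sigma^2 theta_1 = 2 * (0.273) = 0.546
  c_2 = 0
Equations for k = 0 and k = 1 (AR order 1):
  gamma(0) = phi_1 gamma(1) + c_0
  gamma(1) = phi_1 gamma(0) + c_1
Substituting the second into the first: gamma(0) (1 - phi_1^2) = c_0 + phi_1 c_1, so
  gamma(0) = (c_0 + phi_1 c_1) / (1 - phi_1^2) = (2.270816 + (0.223)(0.546)) / (1 - (0.223)^2) = 2.392574 / 0.950271 = 2.517781.
Therefore gamma(0) = 2.5178 (to 4 decimal places).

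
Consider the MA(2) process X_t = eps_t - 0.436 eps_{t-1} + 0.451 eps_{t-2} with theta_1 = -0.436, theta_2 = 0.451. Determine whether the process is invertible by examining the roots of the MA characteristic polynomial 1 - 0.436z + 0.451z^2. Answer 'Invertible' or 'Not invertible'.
\text{Invertible}

The MA(q) characteristic polynomial is P(z) = 1 - 0.436z + 0.451z^2.
Invertibility requires all roots to lie outside the unit circle, i.e. |z| > 1 for every root.
Set 1 + (-0.436) z + (0.451) z^2 = 0, i.e. a z^2 + b z + c = 0 with a = 0.451, b = -0.436, c = 1.
Discriminant D = b^2 - 4ac = (-0.436)^2 - 4*(0.451)*1 = 0.190096 - (1.804) = -1.613904.
D < 0, so the roots are the complex-conjugate pair z = (-b +/- i sqrt(-D)) / (2a) = 0.4834 +/- 1.4084i.
For a conjugate pair |z|^2 = z * conj(z) = (product of roots) = c/a = 1/(0.451) = 2.217295, so |z| = sqrt(2.217295) = 1.4891 for both roots.
Moduli of all roots: 1.4891, 1.4891.
All moduli strictly greater than 1? Yes.
Verdict: Invertible.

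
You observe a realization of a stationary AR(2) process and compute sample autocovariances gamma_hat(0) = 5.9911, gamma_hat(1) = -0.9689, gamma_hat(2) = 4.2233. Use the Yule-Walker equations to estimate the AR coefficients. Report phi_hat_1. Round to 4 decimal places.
\hat\phi_{1} = -0.0490

The Yule-Walker equations for an AR(p) process read, in matrix form,
  Gamma_p phi = r_p,   with   (Gamma_p)_{ij} = gamma(|i - j|),
                       (r_p)_i = gamma(i),   i,j = 1..p.
Substitute the sample gammas (Toeplitz matrix and right-hand side of size 2):
  Gamma_p = [[5.9911, -0.9689], [-0.9689, 5.9911]]
  r_p     = [-0.9689, 4.2233]
Written out:
  5.9911 phi_1 - 0.9689 phi_2 = -0.9689
  -0.9689 phi_1 + 5.9911 phi_2 = 4.2233
Solve by Cramer's rule:
  det = gamma(0)^2 - gamma(1)^2 = (5.9911)^2 - (-0.9689)^2 = 35.89327921 - 0.93876721 = 34.954512
  phi_hat_1 = [gamma(1) gamma(0) - gamma(1) gamma(2)] / det = [(-0.9689)(5.9911) - (-0.9689)(4.2233)] / 34.954512 = -1.71282142 / 34.954512 = -0.049
  phi_hat_2 = [gamma(0) gamma(2) - gamma(1)^2] / det = [(5.9911)(4.2233) - (-0.9689)^2] / 34.954512 = 24.36344542 / 34.954512 = 0.697
So phi_hat = [-0.0490, 0.6970].
Therefore phi_hat_1 = -0.0490.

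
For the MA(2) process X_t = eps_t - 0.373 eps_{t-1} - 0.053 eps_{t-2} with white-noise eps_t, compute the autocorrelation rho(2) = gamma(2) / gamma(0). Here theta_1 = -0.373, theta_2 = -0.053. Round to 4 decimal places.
\rho(2) = -0.0464

For an MA(q) process with theta_0 = 1, the autocovariance is
  gamma(k) = sigma^2 * sum_{i=0..q-k} theta_i * theta_{i+k},
and rho(k) = gamma(k) / gamma(0). Sigma^2 cancels.
  numerator   = (1)*(-0.053) = -0.053.
  denominator = (1)^2 + (-0.373)^2 + (-0.053)^2 = 1.141938.
  rho(2) = -0.053 / 1.141938 = -0.0464.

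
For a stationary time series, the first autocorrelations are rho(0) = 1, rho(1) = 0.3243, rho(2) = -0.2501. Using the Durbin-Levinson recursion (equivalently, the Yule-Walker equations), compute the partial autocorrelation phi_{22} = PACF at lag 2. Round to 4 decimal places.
\phi_{22} = -0.3970

The PACF at lag k is phi_{kk}, the last component of the solution
to the Yule-Walker system G_k phi = r_k where
  (G_k)_{ij} = rho(|i - j|), (r_k)_i = rho(i), i,j = 1..k.
Equivalently, Durbin-Levinson gives phi_{kk} iteratively:
  phi_{11} = rho(1)
  phi_{kk} = [rho(k) - sum_{j=1..k-1} phi_{k-1,j} rho(k-j)]
            / [1 - sum_{j=1..k-1} phi_{k-1,j} rho(j)],
  phi_{k,j} = phi_{k-1,j} - phi_{kk} phi_{k-1,k-j},  j = 1..k-1.
Step k = 1:
  phi_11 = rho(1) = 0.3243.
Step k = 2:
  phi_22 = [rho(2) - phi_11 rho(1)] / [1 - phi_11 rho(1)] = [-0.2501 - (0.3243)(0.3243)] / [1 - (0.3243)(0.3243)]
         = -0.35527049 / 0.89482951 = -0.397.
Therefore phi_{22} = -0.3970.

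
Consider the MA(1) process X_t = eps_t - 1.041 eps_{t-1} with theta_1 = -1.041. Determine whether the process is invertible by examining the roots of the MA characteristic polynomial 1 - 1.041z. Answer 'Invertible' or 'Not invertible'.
\text{Not invertible}

The MA(q) characteristic polynomial is P(z) = 1 - 1.041z.
Invertibility requires all roots to lie outside the unit circle, i.e. |z| > 1 for every root.
This is linear in z: 1 + (-1.041) z = 0  =>  z = -1/(-1.041) = 0.960615,  |z| = 0.960615.
Moduli of all roots: 0.9606.
All moduli strictly greater than 1? No.
Verdict: Not invertible.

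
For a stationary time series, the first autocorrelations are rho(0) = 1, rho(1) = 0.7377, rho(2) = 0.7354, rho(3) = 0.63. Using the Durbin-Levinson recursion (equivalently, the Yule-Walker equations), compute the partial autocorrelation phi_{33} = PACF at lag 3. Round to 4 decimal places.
\phi_{33} = 0.0149

The PACF at lag k is phi_{kk}, the last component of the solution
to the Yule-Walker system G_k phi = r_k where
  (G_k)_{ij} = rho(|i - j|), (r_k)_i = rho(i), i,j = 1..k.
Equivalently, Durbin-Levinson gives phi_{kk} iteratively:
  phi_{11} = rho(1)
  phi_{kk} = [rho(k) - sum_{j=1..k-1} phi_{k-1,j} rho(k-j)]
            / [1 - sum_{j=1..k-1} phi_{k-1,j} rho(j)],
  phi_{k,j} = phi_{k-1,j} - phi_{kk} phi_{k-1,k-j},  j = 1..k-1.
Step k = 1:
  phi_11 = rho(1) = 0.7377.
Step k = 2:
  phi_22 = [rho(2) - phi_11 rho(1)] / [1 - phi_11 rho(1)] = [0.7354 - (0.7377)(0.7377)] / [1 - (0.7377)(0.7377)]
         = 0.19119871 / 0.45579871 = 0.419481.
  Update: phi_21 = phi_11 - phi_22 phi_11 = 0.7377 - (0.419481)(0.7377) = 0.428249.
Step k = 3:
  phi_33 = [rho(3) - phi_21 rho(2) - phi_22 rho(1)] / [1 - phi_21 rho(1) - phi_22 rho(2)]
    numerator   = 0.63 - (0.428249)(0.7354) - (0.419481)(0.7377) = 0.00561473
    denominator = 1 - (0.428249)(0.7377) - (0.419481)(0.7354) = 0.37559456
  phi_33 = 0.00561473 / 0.37559456 = 0.0149.
Therefore phi_{33} = 0.0149.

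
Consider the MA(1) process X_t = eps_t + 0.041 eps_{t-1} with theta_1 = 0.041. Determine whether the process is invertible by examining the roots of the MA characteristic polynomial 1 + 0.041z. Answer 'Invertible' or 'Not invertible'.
\text{Invertible}

The MA(q) characteristic polynomial is P(z) = 1 + 0.041z.
Invertibility requires all roots to lie outside the unit circle, i.e. |z| > 1 for every root.
This is linear in z: 1 + (0.041) z = 0  =>  z = -1/(0.041) = -24.390244,  |z| = 24.390244.
Moduli of all roots: 24.3902.
All moduli strictly greater than 1? Yes.
Verdict: Invertible.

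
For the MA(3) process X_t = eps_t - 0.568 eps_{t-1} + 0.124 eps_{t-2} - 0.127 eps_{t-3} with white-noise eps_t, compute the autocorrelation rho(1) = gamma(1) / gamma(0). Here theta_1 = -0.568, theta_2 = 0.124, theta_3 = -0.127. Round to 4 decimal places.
\rho(1) = -0.4831

For an MA(q) process with theta_0 = 1, the autocovariance is
  gamma(k) = sigma^2 * sum_{i=0..q-k} theta_i * theta_{i+k},
and rho(k) = gamma(k) / gamma(0). Sigma^2 cancels.
  numerator   = (1)*(-0.568) + (-0.568)*(0.124) + (0.124)*(-0.127) = -0.65418.
  denominator = (1)^2 + (-0.568)^2 + (0.124)^2 + (-0.127)^2 = 1.354129.
  rho(1) = -0.65418 / 1.354129 = -0.4831.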